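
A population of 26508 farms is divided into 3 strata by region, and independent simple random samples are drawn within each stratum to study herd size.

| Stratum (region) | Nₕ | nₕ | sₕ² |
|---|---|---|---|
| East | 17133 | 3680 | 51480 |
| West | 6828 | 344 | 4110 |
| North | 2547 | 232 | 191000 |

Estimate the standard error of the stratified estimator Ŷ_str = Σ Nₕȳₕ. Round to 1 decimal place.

92777.2

Var(Ŷ_str) = Σₕ Nₕ²(1 − fₕ)sₕ²/nₕ.
East: 17133²·(1 − 3680/17133)·51480/3680 = 3.2243582 × 10^9.
West: 6828²·(1 − 344/6828)·4110/344 = 5.2895643 × 10^8.
North: 2547²·(1 − 232/2547)·191000/232 = 4.8542856 × 10^9.
Sum = 8.6076002 × 10^9.
SE = √(8.6076002 × 10^9) = 92777.2.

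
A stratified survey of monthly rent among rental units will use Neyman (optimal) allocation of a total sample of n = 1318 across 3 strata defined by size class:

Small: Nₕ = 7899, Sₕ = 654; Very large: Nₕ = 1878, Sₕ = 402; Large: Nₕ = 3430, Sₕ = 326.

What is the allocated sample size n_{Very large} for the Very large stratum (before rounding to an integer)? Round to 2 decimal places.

141.36

Neyman allocation: nₕ = n·NₕSₕ / Σⱼ NⱼSⱼ.
Σ NⱼSⱼ = 7899·654 + 1878·402 + 3430·326 = 7.039082 × 10^6.
n_{Very large} = 1318·1878·402 / (7.039082 × 10^6) = 141.36.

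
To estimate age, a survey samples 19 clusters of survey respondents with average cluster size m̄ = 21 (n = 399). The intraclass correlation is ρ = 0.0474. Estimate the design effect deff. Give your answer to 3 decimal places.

1.948

deff = 1 + (21 − 1)·0.0474 = 1 + 0.948 = 1.948.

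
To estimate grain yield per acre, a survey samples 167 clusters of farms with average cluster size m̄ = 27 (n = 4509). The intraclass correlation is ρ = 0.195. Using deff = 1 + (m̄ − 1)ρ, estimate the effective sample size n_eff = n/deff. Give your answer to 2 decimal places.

742.83

deff = 1 + (27 − 1)·0.195 = 1 + 5.07 = 6.07.
n_eff = 4509 / 6.07 = 742.83.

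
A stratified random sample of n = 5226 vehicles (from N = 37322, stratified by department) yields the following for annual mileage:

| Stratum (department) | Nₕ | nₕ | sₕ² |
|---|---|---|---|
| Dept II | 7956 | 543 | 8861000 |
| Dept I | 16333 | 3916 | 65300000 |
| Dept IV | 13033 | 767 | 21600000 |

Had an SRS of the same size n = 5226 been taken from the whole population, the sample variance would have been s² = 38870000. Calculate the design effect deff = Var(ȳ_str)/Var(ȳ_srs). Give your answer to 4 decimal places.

Var(ȳ_str) = Σ Wₕ²(1−fₕ)sₕ²/nₕ with Wₕ = Nₕ/37322:
  Dept II: (7956/37322)²·(1−543/7956)·8861000/543 = 690.94243
  Dept I: (16333/37322)²·(1−3916/16333)·65300000/3916 = 2427.8582
  Dept IV: (13033/37322)²·(1−767/13033)·21600000/767 = 3232.034
  → Var(ȳ_str) = 6350.8346.
Var(ȳ_srs) = (1 − 5226/37322)·38870000/5226 = 6396.3341.
deff = 6350.8346 / 6396.3341 = 0.9929.

0.9929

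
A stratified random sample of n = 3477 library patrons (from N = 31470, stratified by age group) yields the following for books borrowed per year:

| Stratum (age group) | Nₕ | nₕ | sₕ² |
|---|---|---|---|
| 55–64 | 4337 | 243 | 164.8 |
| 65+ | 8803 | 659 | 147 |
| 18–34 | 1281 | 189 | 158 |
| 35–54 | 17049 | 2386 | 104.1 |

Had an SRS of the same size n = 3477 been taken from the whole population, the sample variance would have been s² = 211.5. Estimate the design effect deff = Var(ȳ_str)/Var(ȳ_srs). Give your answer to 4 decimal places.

0.7485

Var(ȳ_str) = Σ Wₕ²(1−fₕ)sₕ²/nₕ with Wₕ = Nₕ/31470:
  55–64: (4337/31470)²·(1−243/4337)·164.8/243 = 0.012158912
  65+: (8803/31470)²·(1−659/8803)·147/659 = 0.01614756
  18–34: (1281/31470)²·(1−189/1281)·158/189 = 0.0011807924
  35–54: (17049/31470)²·(1−2386/17049)·104.1/2386 = 0.011013074
  → Var(ȳ_str) = 0.040500338.
Var(ȳ_srs) = (1 − 3477/31470)·211.5/3477 = 0.054107614.
deff = 0.040500338 / 0.054107614 = 0.7485.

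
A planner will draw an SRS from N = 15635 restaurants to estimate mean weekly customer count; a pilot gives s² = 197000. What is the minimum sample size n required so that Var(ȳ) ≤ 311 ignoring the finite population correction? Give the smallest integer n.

Without fpc, n₀ = s²/D = 197000/311 = 633.4405.
Rounding up, n = 634.

634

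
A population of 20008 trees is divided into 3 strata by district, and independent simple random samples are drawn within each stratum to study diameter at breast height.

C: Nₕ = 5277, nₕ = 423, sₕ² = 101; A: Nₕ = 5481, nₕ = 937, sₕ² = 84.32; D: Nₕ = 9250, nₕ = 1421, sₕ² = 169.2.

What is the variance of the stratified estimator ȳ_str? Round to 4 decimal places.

0.0424

Var(ȳ_str) = Σₕ Wₕ²(1 − fₕ)sₕ²/nₕ with Wₕ = Nₕ/N, N = 20008.
C: Wₕ = 0.26374450; term = 0.26374450²·(1 − 0.08015918)·101/423 = 0.015277789.
A: Wₕ = 0.27394042; term = 0.27394042²·(1 − 0.17095421)·84.32/937 = 0.0055986301.
D: Wₕ = 0.46231507; term = 0.46231507²·(1 − 0.15362162)·169.2/1421 = 0.021540062.
Sum = 0.042416481.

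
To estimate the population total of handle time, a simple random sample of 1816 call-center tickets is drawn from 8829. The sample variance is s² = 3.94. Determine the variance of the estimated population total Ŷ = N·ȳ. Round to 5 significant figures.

134340

Var(Ŷ) = N²·Var(ȳ) = N²·(1 − n/N)·s²/n.
f = 1816/8829 = 0.20568581; Var(ȳ) = 0.79431419·3.94/1816 = 0.0017233469.
Var(Ŷ) = 8829² · 0.0017233469 = 134337.03.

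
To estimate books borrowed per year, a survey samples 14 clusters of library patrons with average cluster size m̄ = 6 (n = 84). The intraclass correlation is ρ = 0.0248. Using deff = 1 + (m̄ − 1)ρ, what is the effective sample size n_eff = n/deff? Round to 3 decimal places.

74.733

deff = 1 + (6 − 1)·0.0248 = 1 + 0.124 = 1.124.
n_eff = 84 / 1.124 = 74.733.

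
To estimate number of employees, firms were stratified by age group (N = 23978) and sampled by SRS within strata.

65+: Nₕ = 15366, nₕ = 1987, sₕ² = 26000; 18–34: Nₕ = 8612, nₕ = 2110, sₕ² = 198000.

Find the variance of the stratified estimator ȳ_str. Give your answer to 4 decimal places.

13.8180

Var(ȳ_str) = Σₕ Wₕ²(1 − fₕ)sₕ²/nₕ with Wₕ = Nₕ/N, N = 23978.
65+: Wₕ = 0.64083743; term = 0.64083743²·(1 − 0.12931147)·26000/1987 = 4.6787954.
18–34: Wₕ = 0.35916257; term = 0.35916257²·(1 − 0.24500697)·198000/2110 = 9.1391922.
Sum = 13.817988.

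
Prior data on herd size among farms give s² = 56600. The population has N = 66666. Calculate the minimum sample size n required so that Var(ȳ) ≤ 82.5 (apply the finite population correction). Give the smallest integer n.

680

Without fpc, n₀ = s²/D = 56600/82.5 = 686.0606.
With fpc, (1 − n/N)·s²/n ≤ D requires n ≥ n₀/(1 + n₀/N) = 686.0606/(1 + 686.0606/66666) = 679.0723.
Rounding up, n = 680.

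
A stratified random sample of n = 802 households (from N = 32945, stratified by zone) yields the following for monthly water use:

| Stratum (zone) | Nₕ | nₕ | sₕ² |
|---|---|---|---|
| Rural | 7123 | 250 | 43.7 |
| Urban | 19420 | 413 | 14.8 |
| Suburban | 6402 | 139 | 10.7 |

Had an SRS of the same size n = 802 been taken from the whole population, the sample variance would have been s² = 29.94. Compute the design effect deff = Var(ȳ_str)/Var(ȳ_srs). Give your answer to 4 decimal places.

Var(ȳ_str) = Σ Wₕ²(1−fₕ)sₕ²/nₕ with Wₕ = Nₕ/32945:
  Rural: (7123/32945)²·(1−250/7123)·43.7/250 = 0.0078844553
  Urban: (19420/32945)²·(1−413/19420)·14.8/413 = 0.012186962
  Suburban: (6402/32945)²·(1−139/6402)·10.7/139 = 0.0028437279
  → Var(ȳ_str) = 0.022915145.
Var(ȳ_srs) = (1 − 802/32945)·29.94/802 = 0.036422883.
deff = 0.022915145 / 0.036422883 = 0.6291.

0.6291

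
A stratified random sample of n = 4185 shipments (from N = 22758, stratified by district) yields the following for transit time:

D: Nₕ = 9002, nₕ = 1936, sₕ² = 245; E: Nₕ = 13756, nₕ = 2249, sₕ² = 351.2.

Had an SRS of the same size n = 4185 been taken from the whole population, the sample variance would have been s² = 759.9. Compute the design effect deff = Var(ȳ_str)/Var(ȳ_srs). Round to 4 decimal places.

0.4269

Var(ȳ_str) = Σ Wₕ²(1−fₕ)sₕ²/nₕ with Wₕ = Nₕ/22758:
  D: (9002/22758)²·(1−1936/9002)·245/1936 = 0.015541939
  E: (13756/22758)²·(1−2249/13756)·351.2/2249 = 0.047725572
  → Var(ȳ_str) = 0.063267511.
Var(ȳ_srs) = (1 − 4185/22758)·759.9/4185 = 0.1481866.
deff = 0.063267511 / 0.1481866 = 0.4269.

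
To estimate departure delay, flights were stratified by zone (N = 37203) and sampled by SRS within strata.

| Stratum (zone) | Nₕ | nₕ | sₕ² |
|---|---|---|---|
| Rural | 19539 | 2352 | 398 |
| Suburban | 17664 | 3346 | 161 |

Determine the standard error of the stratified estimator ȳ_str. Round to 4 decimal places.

Var(ȳ_str) = Σₕ Wₕ²(1 − fₕ)sₕ²/nₕ with Wₕ = Nₕ/N, N = 37203.
Rural: Wₕ = 0.52519958; term = 0.52519958²·(1 − 0.12037464)·398/2352 = 0.041057475.
Suburban: Wₕ = 0.47480042; term = 0.47480042²·(1 − 0.18942482)·161/3346 = 0.0087925618.
Sum = 0.049850037.
SE = √(0.049850037) = 0.2233.

0.2233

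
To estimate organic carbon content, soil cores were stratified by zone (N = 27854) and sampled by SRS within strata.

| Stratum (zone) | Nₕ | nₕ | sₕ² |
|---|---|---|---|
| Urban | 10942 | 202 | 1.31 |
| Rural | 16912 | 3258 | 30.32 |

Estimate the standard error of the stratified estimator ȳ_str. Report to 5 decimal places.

0.06125

Var(ȳ_str) = Σₕ Wₕ²(1 − fₕ)sₕ²/nₕ with Wₕ = Nₕ/N, N = 27854.
Urban: Wₕ = 0.39283406; term = 0.39283406²·(1 − 0.01846098)·1.31/202 = 9.8230369 × 10^-4.
Rural: Wₕ = 0.60716594; term = 0.60716594²·(1 − 0.19264428)·30.32/3258 = 0.0027698602.
Sum = 0.0037521639.
SE = √(0.0037521639) = 0.06125.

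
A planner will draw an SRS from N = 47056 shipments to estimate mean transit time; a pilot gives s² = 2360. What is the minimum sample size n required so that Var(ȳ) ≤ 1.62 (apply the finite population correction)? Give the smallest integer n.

Without fpc, n₀ = s²/D = 2360/1.62 = 1456.7901.
With fpc, (1 − n/N)·s²/n ≤ D requires n ≥ n₀/(1 + n₀/N) = 1456.7901/(1 + 1456.7901/47056) = 1413.0442.
Rounding up, n = 1414.

1414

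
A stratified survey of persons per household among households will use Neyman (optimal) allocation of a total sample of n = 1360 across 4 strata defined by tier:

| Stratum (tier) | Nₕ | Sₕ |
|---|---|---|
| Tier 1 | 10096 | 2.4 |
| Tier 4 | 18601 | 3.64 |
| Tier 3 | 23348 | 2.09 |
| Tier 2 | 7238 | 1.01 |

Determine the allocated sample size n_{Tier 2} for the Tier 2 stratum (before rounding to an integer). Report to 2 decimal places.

Neyman allocation: nₕ = n·NₕSₕ / Σⱼ NⱼSⱼ.
Σ NⱼSⱼ = 10096·2.4 + 18601·3.64 + 23348·2.09 + 7238·1.01 = 148045.74.
n_{Tier 2} = 1360·7238·1.01 / 148045.74 = 67.16.

67.16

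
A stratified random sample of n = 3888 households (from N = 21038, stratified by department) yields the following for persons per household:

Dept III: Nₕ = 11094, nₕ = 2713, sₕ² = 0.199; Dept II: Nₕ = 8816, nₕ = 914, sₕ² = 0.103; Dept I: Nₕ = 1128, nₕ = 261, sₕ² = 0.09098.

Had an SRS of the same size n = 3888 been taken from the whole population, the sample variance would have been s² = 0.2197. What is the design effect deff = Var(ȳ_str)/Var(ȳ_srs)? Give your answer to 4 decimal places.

Var(ȳ_str) = Σ Wₕ²(1−fₕ)sₕ²/nₕ with Wₕ = Nₕ/21038:
  Dept III: (11094/21038)²·(1−2713/11094)·0.199/2713 = 1.5409139 × 10^-5
  Dept II: (8816/21038)²·(1−914/8816)·0.103/914 = 1.7737432 × 10^-5
  Dept I: (1128/21038)²·(1−261/1128)·0.09098/261 = 7.7023761 × 10^-7
  → Var(ȳ_str) = 3.3916809 × 10^-5.
Var(ȳ_srs) = (1 − 3888/21038)·0.2197/3888 = 4.6064194 × 10^-5.
deff = (3.3916809 × 10^-5) / (4.6064194 × 10^-5) = 0.7363.

0.7363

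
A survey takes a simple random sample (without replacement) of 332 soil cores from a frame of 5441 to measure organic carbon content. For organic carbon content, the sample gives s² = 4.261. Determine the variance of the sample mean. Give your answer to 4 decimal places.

0.0121

Under SRS without replacement, Var(ȳ) = (1 − f)·s²/n with f = n/N = 332/5441 = 0.06101820.
Var(ȳ) = (1 − 0.06101820)·4.261/332 = 0.93898180·0.012834337 = 0.012051209.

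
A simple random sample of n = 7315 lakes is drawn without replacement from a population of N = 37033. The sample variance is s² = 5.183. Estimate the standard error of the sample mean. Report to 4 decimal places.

0.0238

Under SRS without replacement, Var(ȳ) = (1 − f)·s²/n with f = n/N = 7315/37033 = 0.19752653.
Var(ȳ) = (1 − 0.19752653)·5.183/7315 = 0.80247347·7.0854409 × 10^-4 = 5.6858783 × 10^-4.
SE(ȳ) = √(5.6858783 × 10^-4) = 0.0238.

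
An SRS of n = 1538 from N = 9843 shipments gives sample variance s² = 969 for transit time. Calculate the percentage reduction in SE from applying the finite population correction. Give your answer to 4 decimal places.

8.1443

f = n/N = 1538/9843 = 0.15625317.
SE_no-fpc = √(s²/n) = 0.79374997; SE_fpc = √((1−f)s²/n) = 0.72910453.
Ratio = √(1−f) = 0.91855693. Reduction = 100·(1 − 0.91855693) = 8.1443%.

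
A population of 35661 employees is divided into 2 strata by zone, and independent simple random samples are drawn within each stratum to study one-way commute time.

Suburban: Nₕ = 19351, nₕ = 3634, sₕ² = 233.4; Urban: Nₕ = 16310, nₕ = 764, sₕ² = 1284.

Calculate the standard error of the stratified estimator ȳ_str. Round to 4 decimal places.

Var(ȳ_str) = Σₕ Wₕ²(1 − fₕ)sₕ²/nₕ with Wₕ = Nₕ/N, N = 35661.
Suburban: Wₕ = 0.54263762; term = 0.54263762²·(1 − 0.18779391)·233.4/3634 = 0.01536038.
Urban: Wₕ = 0.45736238; term = 0.45736238²·(1 − 0.04684243)·1284/764 = 0.33508675.
Sum = 0.35044713.
SE = √(0.35044713) = 0.5920.

0.5920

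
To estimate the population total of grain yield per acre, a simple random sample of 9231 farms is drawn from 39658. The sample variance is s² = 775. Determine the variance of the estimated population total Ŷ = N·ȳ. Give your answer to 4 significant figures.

1.013 × 10^8

Var(Ŷ) = N²·Var(ȳ) = N²·(1 − n/N)·s²/n.
f = 9231/39658 = 0.23276514; Var(ȳ) = 0.76723486·775/9231 = 0.06441415.
Var(Ŷ) = 39658² · 0.06441415 = 1.013078 × 10^8.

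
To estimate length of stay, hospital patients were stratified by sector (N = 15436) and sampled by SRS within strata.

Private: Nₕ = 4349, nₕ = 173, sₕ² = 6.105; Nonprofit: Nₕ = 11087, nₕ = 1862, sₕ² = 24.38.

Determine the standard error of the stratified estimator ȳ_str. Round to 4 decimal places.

Var(ȳ_str) = Σₕ Wₕ²(1 − fₕ)sₕ²/nₕ with Wₕ = Nₕ/N, N = 15436.
Private: Wₕ = 0.28174398; term = 0.28174398²·(1 − 0.03977926)·6.105/173 = 0.0026897996.
Nonprofit: Wₕ = 0.71825602; term = 0.71825602²·(1 − 0.16794444)·24.38/1862 = 0.00562037.
Sum = 0.0083101696.
SE = √(0.0083101696) = 0.0912.

0.0912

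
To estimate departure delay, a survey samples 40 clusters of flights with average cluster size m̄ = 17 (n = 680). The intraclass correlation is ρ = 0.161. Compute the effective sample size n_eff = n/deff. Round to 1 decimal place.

190.2

deff = 1 + (17 − 1)·0.161 = 1 + 2.576 = 3.576.
n_eff = 680 / 3.576 = 190.2.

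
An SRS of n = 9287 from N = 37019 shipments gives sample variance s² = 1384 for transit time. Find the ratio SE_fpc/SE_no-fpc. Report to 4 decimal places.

0.8655

f = n/N = 9287/37019 = 0.25087117.
SE_no-fpc = √(s²/n) = 0.38603824; SE_fpc = √((1−f)s²/n) = 0.3341247.
Ratio = √(1−f) = 0.86552228.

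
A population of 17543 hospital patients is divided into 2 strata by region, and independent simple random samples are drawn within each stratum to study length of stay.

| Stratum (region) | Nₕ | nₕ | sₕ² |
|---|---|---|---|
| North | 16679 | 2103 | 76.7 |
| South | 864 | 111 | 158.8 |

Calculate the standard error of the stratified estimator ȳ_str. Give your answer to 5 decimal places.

0.17842

Var(ȳ_str) = Σₕ Wₕ²(1 − fₕ)sₕ²/nₕ with Wₕ = Nₕ/N, N = 17543.
North: Wₕ = 0.95074959; term = 0.95074959²·(1 − 0.12608670)·76.7/2103 = 0.028810894.
South: Wₕ = 0.04925041; term = 0.04925041²·(1 − 0.12847222)·158.8/111 = 0.0030243254.
Sum = 0.031835219.
SE = √(0.031835219) = 0.17842.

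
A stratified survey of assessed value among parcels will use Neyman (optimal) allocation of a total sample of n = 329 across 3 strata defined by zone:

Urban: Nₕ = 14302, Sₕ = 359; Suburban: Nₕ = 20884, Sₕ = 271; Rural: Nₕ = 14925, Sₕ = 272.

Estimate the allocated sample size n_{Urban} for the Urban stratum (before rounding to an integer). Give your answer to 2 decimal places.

Neyman allocation: nₕ = n·NₕSₕ / Σⱼ NⱼSⱼ.
Σ NⱼSⱼ = 14302·359 + 20884·271 + 14925·272 = 1.4853582 × 10^7.
n_{Urban} = 329·14302·359 / (1.4853582 × 10^7) = 113.72.

113.72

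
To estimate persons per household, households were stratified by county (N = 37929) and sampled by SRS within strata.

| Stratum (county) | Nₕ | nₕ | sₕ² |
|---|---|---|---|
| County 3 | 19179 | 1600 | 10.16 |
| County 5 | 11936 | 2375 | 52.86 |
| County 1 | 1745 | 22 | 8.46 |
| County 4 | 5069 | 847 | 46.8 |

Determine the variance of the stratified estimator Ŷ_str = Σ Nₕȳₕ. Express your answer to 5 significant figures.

7.0195 × 10^6

Var(Ŷ_str) = Σₕ Nₕ²(1 − fₕ)sₕ²/nₕ.
County 3: 19179²·(1 − 1600/19179)·10.16/1600 = 2.1408875 × 10^6.
County 5: 11936²·(1 − 2375/11936)·52.86/2375 = 2.539953 × 10^6.
County 1: 1745²·(1 − 22/1745)·8.46/22 = 1.1561878 × 10^6.
County 4: 5069²·(1 − 847/5069)·46.8/847 = 1.1825049 × 10^6.
Sum = 7.0195332 × 10^6.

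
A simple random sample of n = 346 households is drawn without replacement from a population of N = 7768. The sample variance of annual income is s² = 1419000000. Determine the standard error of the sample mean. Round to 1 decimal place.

1979.5

Under SRS without replacement, Var(ȳ) = (1 − f)·s²/n with f = n/N = 346/7768 = 0.04454171.
Var(ȳ) = (1 − 0.04454171)·1419000000/346 = 0.95545829·4.1011561 × 10^6 = 3.9184836 × 10^6.
SE(ȳ) = √(3.9184836 × 10^6) = 1979.5.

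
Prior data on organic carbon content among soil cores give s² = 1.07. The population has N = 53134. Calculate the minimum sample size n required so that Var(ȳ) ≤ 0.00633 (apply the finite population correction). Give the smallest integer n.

169

Without fpc, n₀ = s²/D = 1.07/0.00633 = 169.0363.
With fpc, (1 − n/N)·s²/n ≤ D requires n ≥ n₀/(1 + n₀/N) = 169.0363/(1 + 169.0363/53134) = 168.5002.
Rounding up, n = 169.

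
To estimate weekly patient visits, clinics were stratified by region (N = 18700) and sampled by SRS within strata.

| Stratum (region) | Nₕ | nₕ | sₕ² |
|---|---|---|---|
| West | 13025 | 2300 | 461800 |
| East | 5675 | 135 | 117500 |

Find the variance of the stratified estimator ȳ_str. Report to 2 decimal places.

Var(ȳ_str) = Σₕ Wₕ²(1 − fₕ)sₕ²/nₕ with Wₕ = Nₕ/N, N = 18700.
West: Wₕ = 0.69652406; term = 0.69652406²·(1 − 0.17658349)·461800/2300 = 80.208042.
East: Wₕ = 0.30347594; term = 0.30347594²·(1 − 0.02378855)·117500/135 = 78.252193.
Sum = 158.46024.

158.46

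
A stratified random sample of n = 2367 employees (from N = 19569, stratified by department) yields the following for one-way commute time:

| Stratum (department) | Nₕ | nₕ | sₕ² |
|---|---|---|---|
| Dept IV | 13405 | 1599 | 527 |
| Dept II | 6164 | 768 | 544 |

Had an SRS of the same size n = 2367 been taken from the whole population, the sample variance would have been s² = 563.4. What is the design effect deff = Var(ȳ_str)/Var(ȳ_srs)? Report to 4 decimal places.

0.9450

Var(ȳ_str) = Σ Wₕ²(1−fₕ)sₕ²/nₕ with Wₕ = Nₕ/19569:
  Dept IV: (13405/19569)²·(1−1599/13405)·527/1599 = 0.13620545
  Dept II: (6164/19569)²·(1−768/6164)·544/768 = 0.061522643
  → Var(ȳ_str) = 0.19772809.
Var(ȳ_srs) = (1 − 2367/19569)·563.4/2367 = 0.20923238.
deff = 0.19772809 / 0.20923238 = 0.9450.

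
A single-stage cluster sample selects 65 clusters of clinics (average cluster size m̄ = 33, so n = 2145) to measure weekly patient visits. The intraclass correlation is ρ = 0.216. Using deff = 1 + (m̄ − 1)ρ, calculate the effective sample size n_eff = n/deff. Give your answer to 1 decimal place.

deff = 1 + (33 − 1)·0.216 = 1 + 6.912 = 7.912.
n_eff = 2145 / 7.912 = 271.1.

271.1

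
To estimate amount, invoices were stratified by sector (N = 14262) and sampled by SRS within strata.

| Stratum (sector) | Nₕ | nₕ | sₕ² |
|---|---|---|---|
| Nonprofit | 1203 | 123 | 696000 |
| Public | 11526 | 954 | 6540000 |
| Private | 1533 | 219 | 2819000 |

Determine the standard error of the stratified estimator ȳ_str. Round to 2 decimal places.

65.35

Var(ȳ_str) = Σₕ Wₕ²(1 − fₕ)sₕ²/nₕ with Wₕ = Nₕ/N, N = 14262.
Nonprofit: Wₕ = 0.08435002; term = 0.08435002²·(1 − 0.10224439)·696000/123 = 36.143703.
Public: Wₕ = 0.80816155; term = 0.80816155²·(1 − 0.08276939)·6540000/954 = 4106.8069.
Private: Wₕ = 0.10748843; term = 0.10748843²·(1 − 0.14285714)·2819000/219 = 127.47576.
Sum = 4270.4264.
SE = √(4270.4264) = 65.35.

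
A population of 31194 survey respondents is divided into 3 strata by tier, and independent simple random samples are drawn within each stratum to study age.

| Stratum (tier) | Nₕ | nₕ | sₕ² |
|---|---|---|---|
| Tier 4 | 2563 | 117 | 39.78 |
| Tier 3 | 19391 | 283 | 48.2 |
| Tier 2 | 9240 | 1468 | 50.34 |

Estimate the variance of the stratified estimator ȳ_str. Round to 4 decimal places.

Var(ȳ_str) = Σₕ Wₕ²(1 − fₕ)sₕ²/nₕ with Wₕ = Nₕ/N, N = 31194.
Tier 4: Wₕ = 0.08216324; term = 0.08216324²·(1 − 0.04564963)·39.78/117 = 0.0021904929.
Tier 3: Wₕ = 0.62162595; term = 0.62162595²·(1 − 0.01459440)·48.2/283 = 0.064853573.
Tier 2: Wₕ = 0.29621081; term = 0.29621081²·(1 − 0.15887446)·50.34/1468 = 0.0025307531.
Sum = 0.069574819.

0.0696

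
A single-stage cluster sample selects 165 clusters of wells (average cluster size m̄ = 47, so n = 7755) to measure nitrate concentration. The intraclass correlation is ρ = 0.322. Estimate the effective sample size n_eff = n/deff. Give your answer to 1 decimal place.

490.5

deff = 1 + (47 − 1)·0.322 = 1 + 14.812 = 15.812.
n_eff = 7755 / 15.812 = 490.5.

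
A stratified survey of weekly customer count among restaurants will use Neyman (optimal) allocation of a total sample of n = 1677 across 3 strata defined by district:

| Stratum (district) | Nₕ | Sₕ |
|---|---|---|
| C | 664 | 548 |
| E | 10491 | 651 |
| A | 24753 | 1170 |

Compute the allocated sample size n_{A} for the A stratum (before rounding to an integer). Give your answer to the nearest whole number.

Neyman allocation: nₕ = n·NₕSₕ / Σⱼ NⱼSⱼ.
Σ NⱼSⱼ = 664·548 + 10491·651 + 24753·1170 = 3.6154523 × 10^7.
n_{A} = 1677·24753·1170 / (3.6154523 × 10^7) = 1343.

1343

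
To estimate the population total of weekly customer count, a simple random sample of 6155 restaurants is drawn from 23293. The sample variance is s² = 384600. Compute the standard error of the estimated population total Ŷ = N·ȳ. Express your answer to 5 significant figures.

Var(Ŷ) = N²·Var(ȳ) = N²·(1 − n/N)·s²/n.
f = 6155/23293 = 0.26424248; Var(ȳ) = 0.73575752·384600/6155 = 45.974386.
Var(Ŷ) = 23293² · 45.974386 = 2.494404 × 10^10.
SE(Ŷ) = √(2.494404 × 10^10) = 157940.

157940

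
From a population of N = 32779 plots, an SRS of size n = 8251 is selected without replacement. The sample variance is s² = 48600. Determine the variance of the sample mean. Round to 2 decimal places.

Under SRS without replacement, Var(ȳ) = (1 − f)·s²/n with f = n/N = 8251/32779 = 0.25171604.
Var(ȳ) = (1 − 0.25171604)·48600/8251 = 0.74828396·5.8901951 = 4.4075385.

4.41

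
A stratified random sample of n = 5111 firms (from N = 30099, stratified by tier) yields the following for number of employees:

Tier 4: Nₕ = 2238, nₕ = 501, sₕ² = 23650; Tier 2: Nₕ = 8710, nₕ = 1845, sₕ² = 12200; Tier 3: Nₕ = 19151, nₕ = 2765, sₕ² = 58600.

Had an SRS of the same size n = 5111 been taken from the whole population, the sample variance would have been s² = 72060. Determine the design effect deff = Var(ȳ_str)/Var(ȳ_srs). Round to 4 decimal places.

Var(ȳ_str) = Σ Wₕ²(1−fₕ)sₕ²/nₕ with Wₕ = Nₕ/30099:
  Tier 4: (2238/30099)²·(1−501/2238)·23650/501 = 0.2025579
  Tier 2: (8710/30099)²·(1−1845/8710)·12200/1845 = 0.43643344
  Tier 3: (19151/30099)²·(1−2765/19151)·58600/2765 = 7.3411273
  → Var(ȳ_str) = 7.9801186.
Var(ȳ_srs) = (1 − 5111/30099)·72060/5111 = 11.704903.
deff = 7.9801186 / 11.704903 = 0.6818.

0.6818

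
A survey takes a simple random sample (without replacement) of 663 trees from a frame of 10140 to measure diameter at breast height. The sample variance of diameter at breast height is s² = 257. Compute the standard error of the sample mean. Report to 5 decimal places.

Under SRS without replacement, Var(ȳ) = (1 − f)·s²/n with f = n/N = 663/10140 = 0.06538462.
Var(ȳ) = (1 − 0.06538462)·257/663 = 0.93461538·0.38763198 = 0.36228681.
SE(ȳ) = √(0.36228681) = 0.60190.

0.60190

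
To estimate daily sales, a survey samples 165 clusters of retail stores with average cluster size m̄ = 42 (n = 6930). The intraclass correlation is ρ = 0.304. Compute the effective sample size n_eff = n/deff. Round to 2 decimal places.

deff = 1 + (42 − 1)·0.304 = 1 + 12.464 = 13.464.
n_eff = 6930 / 13.464 = 514.71.

514.71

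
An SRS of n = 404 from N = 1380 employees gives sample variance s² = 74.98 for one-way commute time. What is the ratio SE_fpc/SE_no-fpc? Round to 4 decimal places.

0.8410

f = n/N = 404/1380 = 0.29275362.
SE_no-fpc = √(s²/n) = 0.43080629; SE_fpc = √((1−f)s²/n) = 0.36229922.
Ratio = √(1−f) = 0.84097942.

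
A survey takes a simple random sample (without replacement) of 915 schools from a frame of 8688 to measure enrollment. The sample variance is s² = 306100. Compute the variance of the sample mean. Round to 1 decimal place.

299.3

Under SRS without replacement, Var(ȳ) = (1 − f)·s²/n with f = n/N = 915/8688 = 0.10531768.
Var(ȳ) = (1 − 0.10531768)·306100/915 = 0.89468232·334.53552 = 299.30301.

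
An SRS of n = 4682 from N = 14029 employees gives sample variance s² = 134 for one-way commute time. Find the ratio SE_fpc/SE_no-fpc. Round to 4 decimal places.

f = n/N = 4682/14029 = 0.33373726.
SE_no-fpc = √(s²/n) = 0.1691752; SE_fpc = √((1−f)s²/n) = 0.13808912.
Ratio = √(1−f) = 0.81624919.

0.8162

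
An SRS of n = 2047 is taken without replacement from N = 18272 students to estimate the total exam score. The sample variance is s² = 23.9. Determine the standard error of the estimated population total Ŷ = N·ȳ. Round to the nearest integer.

Var(Ŷ) = N²·Var(ȳ) = N²·(1 − n/N)·s²/n.
f = 2047/18272 = 0.11202933; Var(ȳ) = 0.88797067·23.9/2047 = 0.010367611.
Var(Ŷ) = 18272² · 0.010367611 = 3.4613926 × 10^6.
SE(Ŷ) = √(3.4613926 × 10^6) = 1860.

1860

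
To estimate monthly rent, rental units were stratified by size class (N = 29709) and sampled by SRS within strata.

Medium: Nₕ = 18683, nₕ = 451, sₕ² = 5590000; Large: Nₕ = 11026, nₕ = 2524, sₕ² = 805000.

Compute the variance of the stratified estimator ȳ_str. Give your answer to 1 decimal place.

4817.3

Var(ȳ_str) = Σₕ Wₕ²(1 − fₕ)sₕ²/nₕ with Wₕ = Nₕ/N, N = 29709.
Medium: Wₕ = 0.62886667; term = 0.62886667²·(1 − 0.02413959)·5590000/451 = 4783.4377.
Large: Wₕ = 0.37113333; term = 0.37113333²·(1 − 0.22891348)·805000/2524 = 33.874239.
Sum = 4817.3119.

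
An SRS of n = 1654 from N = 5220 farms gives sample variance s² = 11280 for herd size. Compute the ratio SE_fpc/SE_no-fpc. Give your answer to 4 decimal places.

f = n/N = 1654/5220 = 0.31685824.
SE_no-fpc = √(s²/n) = 2.6114806; SE_fpc = √((1−f)s²/n) = 2.1584511.
Ratio = √(1−f) = 0.82652390.

0.8265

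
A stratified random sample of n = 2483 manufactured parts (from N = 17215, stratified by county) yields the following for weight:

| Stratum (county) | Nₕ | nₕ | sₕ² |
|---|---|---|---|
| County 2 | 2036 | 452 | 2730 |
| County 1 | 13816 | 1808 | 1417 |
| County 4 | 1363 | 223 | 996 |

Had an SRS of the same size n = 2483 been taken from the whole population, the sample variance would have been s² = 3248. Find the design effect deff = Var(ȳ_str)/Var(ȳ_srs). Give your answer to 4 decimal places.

Var(ȳ_str) = Σ Wₕ²(1−fₕ)sₕ²/nₕ with Wₕ = Nₕ/17215:
  County 2: (2036/17215)²·(1−452/2036)·2730/452 = 0.065726894
  County 1: (13816/17215)²·(1−1808/13816)·1417/1808 = 0.43874318
  County 4: (1363/17215)²·(1−223/1363)·996/223 = 0.023417532
  → Var(ȳ_str) = 0.52788761.
Var(ȳ_srs) = (1 − 2483/17215)·3248/2483 = 1.1194224.
deff = 0.52788761 / 1.1194224 = 0.4716.

0.4716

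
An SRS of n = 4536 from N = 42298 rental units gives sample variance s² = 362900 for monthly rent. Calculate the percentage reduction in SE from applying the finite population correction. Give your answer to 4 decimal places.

5.5140

f = n/N = 4536/42298 = 0.10723911.
SE_no-fpc = √(s²/n) = 8.9445184; SE_fpc = √((1−f)s²/n) = 8.4513199.
Ratio = √(1−f) = 0.94486025. Reduction = 100·(1 − 0.94486025) = 5.5140%.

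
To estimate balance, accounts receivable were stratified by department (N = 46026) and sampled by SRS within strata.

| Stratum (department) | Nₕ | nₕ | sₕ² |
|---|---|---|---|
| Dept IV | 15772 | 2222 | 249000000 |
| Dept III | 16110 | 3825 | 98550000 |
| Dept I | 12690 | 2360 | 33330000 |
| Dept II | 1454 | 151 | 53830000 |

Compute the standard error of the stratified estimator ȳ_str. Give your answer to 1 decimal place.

122.1

Var(ȳ_str) = Σₕ Wₕ²(1 − fₕ)sₕ²/nₕ with Wₕ = Nₕ/N, N = 46026.
Dept IV: Wₕ = 0.34267588; term = 0.34267588²·(1 − 0.14088258)·249000000/2222 = 11305.113.
Dept III: Wₕ = 0.35001955; term = 0.35001955²·(1 − 0.23743017)·98550000/3825 = 2407.0739.
Dept I: Wₕ = 0.27571373; term = 0.27571373²·(1 − 0.18597321)·33330000/2360 = 873.93431.
Dept II: Wₕ = 0.03159084; term = 0.03159084²·(1 − 0.10385144)·53830000/151 = 318.82311.
Sum = 14904.944.
SE = √(14904.944) = 122.1.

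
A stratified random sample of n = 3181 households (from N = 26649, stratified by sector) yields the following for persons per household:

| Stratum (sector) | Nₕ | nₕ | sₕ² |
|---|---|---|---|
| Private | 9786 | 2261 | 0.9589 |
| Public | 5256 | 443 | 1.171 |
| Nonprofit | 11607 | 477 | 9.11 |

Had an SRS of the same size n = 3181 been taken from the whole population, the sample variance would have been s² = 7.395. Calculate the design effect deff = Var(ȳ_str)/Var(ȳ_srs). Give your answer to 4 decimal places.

1.7645

Var(ȳ_str) = Σ Wₕ²(1−fₕ)sₕ²/nₕ with Wₕ = Nₕ/26649:
  Private: (9786/26649)²·(1−2261/9786)·0.9589/2261 = 4.39767 × 10^-5
  Public: (5256/26649)²·(1−443/5256)·1.171/443 = 9.4159155 × 10^-5
  Nonprofit: (11607/26649)²·(1−477/11607)·9.11/477 = 0.003474188
  → Var(ȳ_str) = 0.0036123239.
Var(ȳ_srs) = (1 − 3181/26649)·7.395/3181 = 0.0020472443.
deff = 0.0036123239 / 0.0020472443 = 1.7645.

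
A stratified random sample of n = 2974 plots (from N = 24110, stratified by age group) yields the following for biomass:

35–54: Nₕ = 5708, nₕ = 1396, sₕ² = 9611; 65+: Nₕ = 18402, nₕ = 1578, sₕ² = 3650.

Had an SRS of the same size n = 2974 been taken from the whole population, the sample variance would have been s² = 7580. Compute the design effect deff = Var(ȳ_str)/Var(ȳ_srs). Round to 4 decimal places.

0.6818

Var(ȳ_str) = Σ Wₕ²(1−fₕ)sₕ²/nₕ with Wₕ = Nₕ/24110:
  35–54: (5708/24110)²·(1−1396/5708)·9611/1396 = 0.29150866
  65+: (18402/24110)²·(1−1578/18402)·3650/1578 = 1.2319291
  → Var(ȳ_str) = 1.5234378.
Var(ȳ_srs) = (1 − 2974/24110)·7580/2974 = 2.2343635.
deff = 1.5234378 / 2.2343635 = 0.6818.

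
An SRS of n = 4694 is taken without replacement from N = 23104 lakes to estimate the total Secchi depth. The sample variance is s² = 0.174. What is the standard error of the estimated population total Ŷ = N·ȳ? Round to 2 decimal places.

125.57

Var(Ŷ) = N²·Var(ȳ) = N²·(1 − n/N)·s²/n.
f = 4694/23104 = 0.20316828; Var(ȳ) = 0.79683172·0.174/4694 = 2.9537435 × 10^-5.
Var(Ŷ) = 23104² · (2.9537435 × 10^-5) = 15766.93.
SE(Ŷ) = √(15766.93) = 125.57.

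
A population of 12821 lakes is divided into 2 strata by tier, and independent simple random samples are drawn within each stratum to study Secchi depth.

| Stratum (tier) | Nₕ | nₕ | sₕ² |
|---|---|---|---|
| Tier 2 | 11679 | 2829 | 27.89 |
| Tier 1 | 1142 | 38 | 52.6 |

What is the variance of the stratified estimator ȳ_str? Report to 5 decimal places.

0.01682

Var(ȳ_str) = Σₕ Wₕ²(1 − fₕ)sₕ²/nₕ with Wₕ = Nₕ/N, N = 12821.
Tier 2: Wₕ = 0.91092738; term = 0.91092738²·(1 − 0.24222964)·27.89/2829 = 0.0061989866.
Tier 1: Wₕ = 0.08907262; term = 0.08907262²·(1 − 0.03327496)·52.6/38 = 0.010616797.
Sum = 0.016815784.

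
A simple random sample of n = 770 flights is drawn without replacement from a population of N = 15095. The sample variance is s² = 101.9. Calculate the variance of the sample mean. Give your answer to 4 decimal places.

Under SRS without replacement, Var(ȳ) = (1 − f)·s²/n with f = n/N = 770/15095 = 0.05101027.
Var(ȳ) = (1 − 0.05101027)·101.9/770 = 0.94898973·0.13233766 = 0.12558708.

0.1256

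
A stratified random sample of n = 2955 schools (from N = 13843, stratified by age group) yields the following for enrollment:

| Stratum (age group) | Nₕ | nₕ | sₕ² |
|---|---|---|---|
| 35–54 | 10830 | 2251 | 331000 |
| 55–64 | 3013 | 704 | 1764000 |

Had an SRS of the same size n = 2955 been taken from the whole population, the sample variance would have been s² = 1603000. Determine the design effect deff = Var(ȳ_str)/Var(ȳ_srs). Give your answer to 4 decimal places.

0.3803

Var(ȳ_str) = Σ Wₕ²(1−fₕ)sₕ²/nₕ with Wₕ = Nₕ/13843:
  35–54: (10830/13843)²·(1−2251/10830)·331000/2251 = 71.29469
  55–64: (3013/13843)²·(1−704/3013)·1764000/704 = 90.967979
  → Var(ȳ_str) = 162.26267.
Var(ȳ_srs) = (1 − 2955/13843)·1603000/2955 = 426.67179.
deff = 162.26267 / 426.67179 = 0.3803.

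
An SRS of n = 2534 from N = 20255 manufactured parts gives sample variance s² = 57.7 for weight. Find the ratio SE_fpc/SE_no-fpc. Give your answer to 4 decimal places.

0.9354

f = n/N = 2534/20255 = 0.12510491.
SE_no-fpc = √(s²/n) = 0.15089839; SE_fpc = √((1−f)s²/n) = 0.14114405.
Ratio = √(1−f) = 0.93535827.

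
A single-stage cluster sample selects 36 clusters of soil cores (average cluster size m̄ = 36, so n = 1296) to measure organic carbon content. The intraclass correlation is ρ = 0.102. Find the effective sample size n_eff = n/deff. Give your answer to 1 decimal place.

deff = 1 + (36 − 1)·0.102 = 1 + 3.57 = 4.57.
n_eff = 1296 / 4.57 = 283.6.

283.6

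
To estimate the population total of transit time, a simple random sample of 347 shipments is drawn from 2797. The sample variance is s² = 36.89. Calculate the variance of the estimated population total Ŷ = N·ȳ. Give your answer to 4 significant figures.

Var(Ŷ) = N²·Var(ȳ) = N²·(1 − n/N)·s²/n.
f = 347/2797 = 0.12406149; Var(ȳ) = 0.87593851·36.89/347 = 0.093122108.
Var(Ŷ) = 2797² · 0.093122108 = 728513.71.

728500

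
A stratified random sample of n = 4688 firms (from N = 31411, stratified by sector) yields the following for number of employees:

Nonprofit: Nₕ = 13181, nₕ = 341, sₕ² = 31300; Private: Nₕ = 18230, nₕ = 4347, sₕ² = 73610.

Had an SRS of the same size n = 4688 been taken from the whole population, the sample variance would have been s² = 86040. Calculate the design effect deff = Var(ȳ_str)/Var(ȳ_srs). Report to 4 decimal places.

1.2866

Var(ȳ_str) = Σ Wₕ²(1−fₕ)sₕ²/nₕ with Wₕ = Nₕ/31411:
  Nonprofit: (13181/31411)²·(1−341/13181)·31300/341 = 15.744897
  Private: (18230/31411)²·(1−4347/18230)·73610/4347 = 4.3436382
  → Var(ȳ_str) = 20.088535.
Var(ȳ_srs) = (1 − 4688/31411)·86040/4688 = 15.614075.
deff = 20.088535 / 15.614075 = 1.2866.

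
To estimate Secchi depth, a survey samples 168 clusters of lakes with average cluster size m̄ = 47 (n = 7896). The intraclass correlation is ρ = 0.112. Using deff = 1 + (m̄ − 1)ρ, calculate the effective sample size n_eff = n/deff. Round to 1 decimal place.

1283.5

deff = 1 + (47 − 1)·0.112 = 1 + 5.152 = 6.152.
n_eff = 7896 / 6.152 = 1283.5.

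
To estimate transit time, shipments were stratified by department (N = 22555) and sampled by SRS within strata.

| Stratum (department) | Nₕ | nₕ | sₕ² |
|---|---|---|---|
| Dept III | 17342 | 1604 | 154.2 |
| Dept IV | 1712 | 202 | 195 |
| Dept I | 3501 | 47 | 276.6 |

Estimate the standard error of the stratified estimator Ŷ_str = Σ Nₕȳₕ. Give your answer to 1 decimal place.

9994.9

Var(Ŷ_str) = Σₕ Nₕ²(1 − fₕ)sₕ²/nₕ.
Dept III: 17342²·(1 − 1604/17342)·154.2/1604 = 2.6237879 × 10^7.
Dept IV: 1712²·(1 − 202/1712)·195/202 = 2.4955366 × 10^6.
Dept I: 3501²·(1 − 47/3501)·276.6/47 = 7.1165378 × 10^7.
Sum = 9.9898794 × 10^7.
SE = √(9.9898794 × 10^7) = 9994.9.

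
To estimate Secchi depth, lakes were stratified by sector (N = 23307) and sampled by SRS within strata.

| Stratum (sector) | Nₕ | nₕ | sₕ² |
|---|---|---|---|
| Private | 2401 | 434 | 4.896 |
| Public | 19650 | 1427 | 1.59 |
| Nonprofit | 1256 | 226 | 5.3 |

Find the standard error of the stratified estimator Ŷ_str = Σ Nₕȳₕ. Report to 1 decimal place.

Var(Ŷ_str) = Σₕ Nₕ²(1 − fₕ)sₕ²/nₕ.
Private: 2401²·(1 − 434/2401)·4.896/434 = 53278.035.
Public: 19650²·(1 − 1427/19650)·1.59/1427 = 398984.09.
Nonprofit: 1256²·(1 − 226/1256)·5.3/226 = 30338.513.
Sum = 482600.64.
SE = √(482600.64) = 694.7.

694.7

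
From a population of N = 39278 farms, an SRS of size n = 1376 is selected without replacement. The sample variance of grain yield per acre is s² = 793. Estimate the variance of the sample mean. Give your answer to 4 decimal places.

0.5561

Under SRS without replacement, Var(ȳ) = (1 − f)·s²/n with f = n/N = 1376/39278 = 0.03503233.
Var(ȳ) = (1 − 0.03503233)·793/1376 = 0.96496767·0.57630814 = 0.55611872.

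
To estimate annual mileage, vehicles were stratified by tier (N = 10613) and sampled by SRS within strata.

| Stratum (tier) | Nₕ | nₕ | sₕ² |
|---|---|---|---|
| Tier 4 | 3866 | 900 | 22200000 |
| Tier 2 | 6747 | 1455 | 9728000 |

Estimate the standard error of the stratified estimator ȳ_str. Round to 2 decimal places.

Var(ȳ_str) = Σₕ Wₕ²(1 − fₕ)sₕ²/nₕ with Wₕ = Nₕ/N, N = 10613.
Tier 4: Wₕ = 0.36427023; term = 0.36427023²·(1 − 0.23279876)·22200000/900 = 2511.1181.
Tier 2: Wₕ = 0.63572977; term = 0.63572977²·(1 − 0.21565140)·9728000/1455 = 2119.4091.
Sum = 4630.5272.
SE = √(4630.5272) = 68.05.

68.05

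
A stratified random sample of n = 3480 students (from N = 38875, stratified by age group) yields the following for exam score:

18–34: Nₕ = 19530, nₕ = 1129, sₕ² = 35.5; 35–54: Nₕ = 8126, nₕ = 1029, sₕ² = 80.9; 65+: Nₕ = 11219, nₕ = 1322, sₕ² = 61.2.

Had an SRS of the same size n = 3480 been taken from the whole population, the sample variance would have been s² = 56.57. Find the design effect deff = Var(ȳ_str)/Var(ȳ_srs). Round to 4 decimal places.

0.9377

Var(ȳ_str) = Σ Wₕ²(1−fₕ)sₕ²/nₕ with Wₕ = Nₕ/38875:
  18–34: (19530/38875)²·(1−1129/19530)·35.5/1129 = 0.0074771704
  35–54: (8126/38875)²·(1−1029/8126)·80.9/1029 = 0.0030001569
  65+: (11219/38875)²·(1−1322/11219)·61.2/1322 = 0.0034012369
  → Var(ȳ_str) = 0.013878564.
Var(ȳ_srs) = (1 − 3480/38875)·56.57/3480 = 0.01480057.
deff = 0.013878564 / 0.01480057 = 0.9377.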